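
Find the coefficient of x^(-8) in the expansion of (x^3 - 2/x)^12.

-24576

General term: C(12,j)·(x^3)^j·(-2/x)^(12-j), with x-exponent 3j − 1(12−j) = 4j − 12.
Set 4j − 12 = -8: j = 1.
C(12,1) = 12; 1^1 = 1; (-2)^11 = -2048.
Coefficient = 12 · 1 · (-2048) = -24576.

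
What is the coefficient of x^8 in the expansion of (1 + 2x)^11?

42240

The general term is C(11,j)·(1)^j·(2x)^(11-j); the x^8 term has j = 3.
C(11,3) = 165.
Coefficient = C(11,3) · 2^8 = 165 · 256 = 42240.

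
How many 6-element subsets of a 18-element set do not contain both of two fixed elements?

All 6-subsets: C(18,6) = 18564. Those containing both fixed elements: C(16,4) = 1820.
18564 − 1820 = 16744.

16744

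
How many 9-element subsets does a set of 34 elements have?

52451256

C(34,9) = (34·33·32·31·30·29·28·27·26) / 9! = 19033511777280 / 362880 = 52451256.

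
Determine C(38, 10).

472733756

C(38,10) = (38·37·36·35·34·33·32·31·30·29) / 10! = 1715456253772800 / 3628800 = 472733756.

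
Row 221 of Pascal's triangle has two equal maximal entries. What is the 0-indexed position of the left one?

110

For odd n = 221, C(221,i) peaks at i = (n−1)/2 and (n+1)/2; the lesser is 110.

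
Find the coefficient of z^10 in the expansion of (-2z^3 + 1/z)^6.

General term: C(6,j)·(-2z^3)^j·(1/z)^(6-j), with z-exponent 3j − 1(6−j) = 4j − 6.
Set 4j − 6 = 10: j = 4.
C(6,4) = 15; (-2)^4 = 16; 1^2 = 1.
Coefficient = 15 · 16 · 1 = 240.

240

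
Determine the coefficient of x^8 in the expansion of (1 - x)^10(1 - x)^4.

Coefficient of x^8 = Σ_{j} C(10,j)·(-1)^j·C(4,8-j)·(-1)^(8-j) for j from 4 to 8.
= 210 + 1008 + 1260 + 480 + 45 = 3003.

3003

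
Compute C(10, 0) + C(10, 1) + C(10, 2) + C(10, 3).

176

1 + 10 + 45 + 120 = 176.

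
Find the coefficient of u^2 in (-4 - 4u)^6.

61440

The general term is C(6,j)·(-4)^j·(-4u)^(6-j); the u^2 term has j = 4.
C(6,4) = 15.
Coefficient = C(6,4) · (-4)^4 · (-4)^2 = 15 · 256 · 16 = 61440.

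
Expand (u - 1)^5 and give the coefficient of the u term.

The general term is C(5,j)·(u)^j·(-1)^(5-j); the u^1 term has j = 1.
C(5,1) = 5.
Coefficient = C(5,1) = 5.

5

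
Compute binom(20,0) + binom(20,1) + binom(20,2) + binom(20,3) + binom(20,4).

1 + 20 + 190 + 1140 + 4845 = 6196.

6196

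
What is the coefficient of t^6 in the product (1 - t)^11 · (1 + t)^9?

Coefficient of t^6 = Σ_{j} C(11,j)·(-1)^j·C(9,6-j)·1^(6-j) for j from 0 to 6.
= 84 + (-1386) + 6930 + (-13860) + 11880 + (-4158) + 462 = -48.

-48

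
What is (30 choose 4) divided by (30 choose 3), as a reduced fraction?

27/4

C(n,k+1)/C(n,k) = (n−k)/(k+1) = (30−3)/(3+1) = 27/4.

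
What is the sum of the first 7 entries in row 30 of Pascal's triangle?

1 + 30 + 435 + 4060 + 27405 + 142506 + 593775 = 768212.

768212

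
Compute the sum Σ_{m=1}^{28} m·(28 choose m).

3758096384

Differentiating (1+x)^28 and setting x=1: Σ m·C(28,m) = 28·2^27 = 3758096384.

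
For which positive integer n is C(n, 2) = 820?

n(n−1)/2 = 820 ⇒ n(n−1) = 1640. Since 41·40 = 1640, n = 41.

41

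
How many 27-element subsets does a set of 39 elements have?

3910797436

C(39,27) = C(39,12) by symmetry.
C(39,12) = (39·38·37·36·35·34·33·32·31·30·29·28) / 12! = 1873278229119897600 / 479001600 = 3910797436.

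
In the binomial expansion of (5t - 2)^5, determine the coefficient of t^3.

5000

The general term is C(5,j)·(5t)^j·(-2)^(5-j); the t^3 term has j = 3.
C(5,3) = 10.
Coefficient = C(5,3) · 5^3 · (-2)^2 = 10 · 125 · 4 = 5000.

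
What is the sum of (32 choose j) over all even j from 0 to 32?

Even-j terms of row 32 sum to 2^31 = 2147483648.

2147483648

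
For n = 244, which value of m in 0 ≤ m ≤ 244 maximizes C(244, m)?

C(244,m) is maximized at m = 244/2 = 122.

122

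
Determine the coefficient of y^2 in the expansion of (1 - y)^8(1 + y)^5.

-2

Coefficient of y^2 = Σ_{j} C(8,j)·(-1)^j·C(5,2-j)·1^(2-j) for j from 0 to 2.
= 10 + (-40) + 28 = -2.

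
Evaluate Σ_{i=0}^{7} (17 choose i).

41226

1 + 17 + 136 + 680 + 2380 + 6188 + 12376 + 19448 = 41226.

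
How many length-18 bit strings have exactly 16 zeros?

Choose the 16 positions: C(18,16) = 153.

153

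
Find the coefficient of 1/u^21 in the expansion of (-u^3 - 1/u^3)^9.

-9

General term: C(9,j)·(-u^3)^j·(-1/u^3)^(9-j), with u-exponent 3j − 3(9−j) = 6j − 27.
Set 6j − 27 = -21: j = 1.
C(9,1) = 9; (-1)^1 = -1; (-1)^8 = 1.
Coefficient = 9 · (-1) · 1 = -9.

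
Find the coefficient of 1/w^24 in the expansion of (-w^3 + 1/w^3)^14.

-364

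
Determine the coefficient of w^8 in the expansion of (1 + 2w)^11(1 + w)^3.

272448

Coefficient of w^8 = Σ_{j} C(11,j)·2^j·C(3,8-j)·1^(8-j) for j from 5 to 8.
= 14784 + 88704 + 126720 + 42240 = 272448.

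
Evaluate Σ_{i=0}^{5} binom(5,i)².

252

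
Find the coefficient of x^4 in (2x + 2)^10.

The general term is C(10,j)·(2x)^j·(2)^(10-j); the x^4 term has j = 4.
C(10,4) = 210.
Coefficient = C(10,4) · 2^4 · 2^6 = 210 · 16 · 64 = 215040.

215040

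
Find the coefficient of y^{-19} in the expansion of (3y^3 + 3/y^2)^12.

6377292

General term: C(12,j)·(3y^3)^j·(3/y^2)^(12-j), with y-exponent 3j − 2(12−j) = 5j − 24.
Set 5j − 24 = -19: j = 1.
C(12,1) = 12; 3^1 = 3; 3^11 = 177147.
Coefficient = 12 · 3 · 177147 = 6377292.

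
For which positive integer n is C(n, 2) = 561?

34

n(n−1)/2 = 561 ⇒ n(n−1) = 1122. Since 34·33 = 1122, n = 34.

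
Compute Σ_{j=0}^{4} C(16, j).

2517

1 + 16 + 120 + 560 + 1820 = 2517.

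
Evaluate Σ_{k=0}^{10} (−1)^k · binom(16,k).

The partial alternating sum Σ_{k=0}^{10} (−1)^k C(16,k) = (−1)^10 C(15,10) = 3003.

3003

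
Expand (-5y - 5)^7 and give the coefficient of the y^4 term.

The general term is C(7,j)·(-5y)^j·(-5)^(7-j); the y^4 term has j = 4.
C(7,4) = 35.
Coefficient = C(7,4) · (-5)^4 · (-5)^3 = 35 · 625 · (-125) = -2734375.

-2734375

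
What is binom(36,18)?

9075135300

C(36,18) = (36·35·34·33·32·31·30·29·28·27·26·25·24·23·22·21·20·19) / 18! = 58102407620643984998400000 / 6402373705728000 = 9075135300.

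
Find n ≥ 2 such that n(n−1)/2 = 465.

n(n−1)/2 = 465 ⇒ n(n−1) = 930. Since 31·30 = 930, n = 31.

31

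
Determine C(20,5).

15504

C(20,5) = (20·19·18·17·16) / 5! = 1860480 / 120 = 15504.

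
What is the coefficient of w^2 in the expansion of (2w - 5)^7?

-262500

The general term is C(7,j)·(2w)^j·(-5)^(7-j); the w^2 term has j = 2.
C(7,2) = 21.
Coefficient = C(7,2) · 2^2 · (-5)^5 = 21 · 4 · (-3125) = -262500.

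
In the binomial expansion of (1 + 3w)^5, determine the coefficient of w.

15

The general term is C(5,j)·(1)^j·(3w)^(5-j); the w^1 term has j = 4.
C(5,4) = 5.
Coefficient = C(5,4) · 3^1 = 5 · 3 = 15.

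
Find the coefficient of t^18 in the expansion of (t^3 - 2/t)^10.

General term: C(10,j)·(t^3)^j·(-2/t)^(10-j), with t-exponent 3j − 1(10−j) = 4j − 10.
Set 4j − 10 = 18: j = 7.
C(10,7) = 120; 1^7 = 1; (-2)^3 = -8.
Coefficient = 120 · 1 · (-8) = -960.

-960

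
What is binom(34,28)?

1344904

C(34,28) = C(34,6) by symmetry.
C(34,6) = (34·33·32·31·30·29) / 6! = 968330880 / 720 = 1344904.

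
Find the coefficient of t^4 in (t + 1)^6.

15

The general term is C(6,j)·(t)^j·(1)^(6-j); the t^4 term has j = 4.
C(6,4) = 15.
Coefficient = C(6,4) = 15.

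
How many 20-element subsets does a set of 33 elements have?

C(33,20) = C(33,13) by symmetry.
C(33,13) = (33·32·31·30·29·28·27·26·25·24·23·22·21) / 13! = 3569119343741952000 / 6227020800 = 573166440.

573166440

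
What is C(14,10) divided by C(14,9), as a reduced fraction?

C(n,k+1)/C(n,k) = (n−k)/(k+1) = (14−9)/(9+1) = 5/10 = 1/2.

1/2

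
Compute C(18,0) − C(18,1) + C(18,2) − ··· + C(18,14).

680

The partial alternating sum Σ_{k=0}^{14} (−1)^k C(18,k) = (−1)^14 C(17,14) = 680.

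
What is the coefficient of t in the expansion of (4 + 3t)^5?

The general term is C(5,j)·(4)^j·(3t)^(5-j); the t^1 term has j = 4.
C(5,4) = 5.
Coefficient = C(5,4) · 4^4 · 3^1 = 5 · 256 · 3 = 3840.

3840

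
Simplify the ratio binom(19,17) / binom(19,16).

C(n,k+1)/C(n,k) = (n−k)/(k+1) = (19−16)/(16+1) = 3/17.

3/17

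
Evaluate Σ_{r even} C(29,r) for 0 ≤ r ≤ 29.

268435456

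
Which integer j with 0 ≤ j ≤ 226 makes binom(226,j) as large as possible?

113

C(226,j) is maximized at j = 226/2 = 113.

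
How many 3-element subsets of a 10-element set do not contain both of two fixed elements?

112

All 3-subsets: C(10,3) = 120. Those containing both fixed elements: C(8,1) = 8.
120 − 8 = 112.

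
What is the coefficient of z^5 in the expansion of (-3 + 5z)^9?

31893750

The general term is C(9,j)·(-3)^j·(5z)^(9-j); the z^5 term has j = 4.
C(9,4) = 126.
Coefficient = C(9,4) · (-3)^4 · 5^5 = 126 · 81 · 3125 = 31893750.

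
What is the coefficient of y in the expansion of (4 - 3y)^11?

-34603008

The general term is C(11,j)·(4)^j·(-3y)^(11-j); the y^1 term has j = 10.
C(11,10) = 11.
Coefficient = C(11,10) · 4^10 · (-3)^1 = 11 · 1048576 · (-3) = -34603008.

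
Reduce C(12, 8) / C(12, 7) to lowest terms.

5/8

C(n,k+1)/C(n,k) = (n−k)/(k+1) = (12−7)/(7+1) = 5/8.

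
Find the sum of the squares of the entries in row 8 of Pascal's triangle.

12870

Σ C(8,i)² is the coefficient of x^8 in (1+x)^8(1+x)^8 = (1+x)^16, i.e. C(16,8) = 12870.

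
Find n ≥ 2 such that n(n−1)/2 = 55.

n(n−1)/2 = 55 ⇒ n(n−1) = 110. Since 11·10 = 110, n = 11.

11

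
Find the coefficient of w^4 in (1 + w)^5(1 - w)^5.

10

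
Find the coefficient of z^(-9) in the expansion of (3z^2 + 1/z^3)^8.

General term: C(8,j)·(3z^2)^j·(1/z^3)^(8-j), with z-exponent 2j − 3(8−j) = 5j − 24.
Set 5j − 24 = -9: j = 3.
C(8,3) = 56; 3^3 = 27; 1^5 = 1.
Coefficient = 56 · 27 · 1 = 1512.

1512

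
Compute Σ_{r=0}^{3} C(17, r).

1 + 17 + 136 + 680 = 834.

834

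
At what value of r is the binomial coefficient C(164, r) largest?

82

C(164,r) is maximized at r = 164/2 = 82.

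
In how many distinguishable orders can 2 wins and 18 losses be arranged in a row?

Choose positions for the wins: C(20,2) = 190.

190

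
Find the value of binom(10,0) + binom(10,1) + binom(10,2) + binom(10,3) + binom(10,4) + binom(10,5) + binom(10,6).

1 + 10 + 45 + 120 + 210 + 252 + 210 = 848.

848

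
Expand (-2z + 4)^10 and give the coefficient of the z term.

-5242880

The general term is C(10,j)·(-2z)^j·(4)^(10-j); the z^1 term has j = 1.
C(10,1) = 10.
Coefficient = C(10,1) · (-2)^1 · 4^9 = 10 · (-2) · 262144 = -5242880.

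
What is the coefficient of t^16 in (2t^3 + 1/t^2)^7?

General term: C(7,j)·(2t^3)^j·(1/t^2)^(7-j), with t-exponent 3j − 2(7−j) = 5j − 14.
Set 5j − 14 = 16: j = 6.
C(7,6) = 7; 2^6 = 64; 1^1 = 1.
Coefficient = 7 · 64 · 1 = 448.

448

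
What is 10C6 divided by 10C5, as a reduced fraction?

C(n,k+1)/C(n,k) = (n−k)/(k+1) = (10−5)/(5+1) = 5/6.

5/6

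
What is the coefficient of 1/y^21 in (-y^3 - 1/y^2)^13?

-13

General term: C(13,j)·(-y^3)^j·(-1/y^2)^(13-j), with y-exponent 3j − 2(13−j) = 5j − 26.
Set 5j − 26 = -21: j = 1.
C(13,1) = 13; (-1)^1 = -1; (-1)^12 = 1.
Coefficient = 13 · (-1) · 1 = -13.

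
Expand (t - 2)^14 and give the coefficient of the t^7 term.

The general term is C(14,j)·(t)^j·(-2)^(14-j); the t^7 term has j = 7.
C(14,7) = 3432.
Coefficient = C(14,7) · (-2)^7 = 3432 · (-128) = -439296.

-439296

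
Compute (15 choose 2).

C(15,2) = (15·14) / 2! = 210 / 2 = 105.

105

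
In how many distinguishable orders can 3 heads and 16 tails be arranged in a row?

Choose positions for the heads: C(19,3) = 969.

969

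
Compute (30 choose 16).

145422675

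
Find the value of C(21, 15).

54264

C(21,15) = C(21,6) by symmetry.
C(21,6) = (21·20·19·18·17·16) / 6! = 39070080 / 720 = 54264.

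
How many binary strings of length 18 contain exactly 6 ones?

Choose the 6 positions: C(18,6) = 18564.

18564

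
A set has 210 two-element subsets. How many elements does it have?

n(n−1)/2 = 210 ⇒ n(n−1) = 420. Since 21·20 = 420, n = 21.

21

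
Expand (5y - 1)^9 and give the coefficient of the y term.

45

The general term is C(9,j)·(5y)^j·(-1)^(9-j); the y^1 term has j = 1.
C(9,1) = 9.
Coefficient = C(9,1) · 5^1 = 9 · 5 = 45.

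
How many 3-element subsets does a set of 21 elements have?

C(21,3) = (21·20·19) / 3! = 7980 / 6 = 1330.

1330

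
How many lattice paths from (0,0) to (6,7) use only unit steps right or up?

Each path is a sequence of 13 steps with 6 rights: C(13,6) = 1716.

1716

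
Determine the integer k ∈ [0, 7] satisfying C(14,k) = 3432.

C(14,k) increases on 0 ≤ k ≤ 7. C(14,6) = 3003 and C(14,7) = 3432, so k = 7.

7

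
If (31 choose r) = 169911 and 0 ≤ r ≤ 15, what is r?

C(31,r) increases on 0 ≤ r ≤ 15. C(31,4) = 31465 and C(31,5) = 169911, so r = 5.

5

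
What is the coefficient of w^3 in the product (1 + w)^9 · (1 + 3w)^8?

4728

Coefficient of w^3 = Σ_{j} C(9,j)·1^j·C(8,3-j)·3^(3-j) for j from 0 to 3.
= 1512 + 2268 + 864 + 84 = 4728.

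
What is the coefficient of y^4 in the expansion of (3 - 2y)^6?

2160

The general term is C(6,j)·(3)^j·(-2y)^(6-j); the y^4 term has j = 2.
C(6,2) = 15.
Coefficient = C(6,2) · 3^2 · (-2)^4 = 15 · 9 · 16 = 2160.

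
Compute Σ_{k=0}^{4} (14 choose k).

1 + 14 + 91 + 364 + 1001 = 1471.

1471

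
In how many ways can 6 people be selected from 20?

38760

This is C(20,6) = 38760.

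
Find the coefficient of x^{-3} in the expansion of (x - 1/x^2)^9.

126

General term: C(9,j)·(x)^j·(-1/x^2)^(9-j), with x-exponent 1j − 2(9−j) = 3j − 18.
Set 3j − 18 = -3: j = 5.
C(9,5) = 126; 1^5 = 1; (-1)^4 = 1.
Coefficient = 126 · 1 · 1 = 126.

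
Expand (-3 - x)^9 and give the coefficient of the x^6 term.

The general term is C(9,j)·(-3)^j·(-x)^(9-j); the x^6 term has j = 3.
C(9,3) = 84.
Coefficient = C(9,3) · (-3)^3 = 84 · (-27) = -2268.

-2268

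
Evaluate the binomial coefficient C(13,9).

715

C(13,9) = C(13,4) by symmetry.
C(13,4) = (13·12·11·10) / 4! = 17160 / 24 = 715.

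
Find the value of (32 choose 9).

28048800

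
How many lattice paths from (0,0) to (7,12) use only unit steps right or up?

50388

Each path is a sequence of 19 steps with 7 rights: C(19,7) = 50388.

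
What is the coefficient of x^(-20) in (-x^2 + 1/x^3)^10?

45

General term: C(10,j)·(-x^2)^j·(1/x^3)^(10-j), with x-exponent 2j − 3(10−j) = 5j − 30.
Set 5j − 30 = -20: j = 2.
C(10,2) = 45; (-1)^2 = 1; 1^8 = 1.
Coefficient = 45 · 1 · 1 = 45.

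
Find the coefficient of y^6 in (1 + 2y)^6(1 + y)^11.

67582

Coefficient of y^6 = Σ_{j} C(6,j)·2^j·C(11,6-j)·1^(6-j) for j from 0 to 6.
= 462 + 5544 + 19800 + 26400 + 13200 + 2112 + 64 = 67582.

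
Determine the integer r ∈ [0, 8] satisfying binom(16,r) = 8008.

6

C(16,r) increases on 0 ≤ r ≤ 8. C(16,5) = 4368 and C(16,6) = 8008, so r = 6.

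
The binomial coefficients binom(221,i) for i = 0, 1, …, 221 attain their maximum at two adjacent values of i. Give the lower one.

For odd n = 221, C(221,i) peaks at i = (n−1)/2 and (n+1)/2; the lower is 110.

110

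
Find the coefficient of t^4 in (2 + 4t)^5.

2560

The general term is C(5,j)·(2)^j·(4t)^(5-j); the t^4 term has j = 1.
C(5,1) = 5.
Coefficient = C(5,1) · 2^1 · 4^4 = 5 · 2 · 256 = 2560.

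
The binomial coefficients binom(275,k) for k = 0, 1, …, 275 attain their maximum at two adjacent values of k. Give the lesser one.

137

For odd n = 275, C(275,k) peaks at k = (n−1)/2 and (n+1)/2; the lesser is 137.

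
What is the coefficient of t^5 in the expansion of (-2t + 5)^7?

-16800

The general term is C(7,j)·(-2t)^j·(5)^(7-j); the t^5 term has j = 5.
C(7,5) = 21.
Coefficient = C(7,5) · (-2)^5 · 5^2 = 21 · (-32) · 25 = -16800.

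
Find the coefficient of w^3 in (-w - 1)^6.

20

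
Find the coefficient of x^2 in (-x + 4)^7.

21504

The general term is C(7,j)·(-x)^j·(4)^(7-j); the x^2 term has j = 2.
C(7,2) = 21.
Coefficient = C(7,2) · 4^5 = 21 · 1024 = 21504.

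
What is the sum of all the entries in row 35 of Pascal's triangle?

The entries of row 35 sum to 2^35 = 34359738368.

34359738368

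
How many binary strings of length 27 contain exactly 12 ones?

17383860

Choose the 12 positions: C(27,12) = 17383860.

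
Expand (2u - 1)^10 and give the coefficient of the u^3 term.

The general term is C(10,j)·(2u)^j·(-1)^(10-j); the u^3 term has j = 3.
C(10,3) = 120.
Coefficient = C(10,3) · 2^3 · (-1)^7 = 120 · 8 · (-1) = -960.

-960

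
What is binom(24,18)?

C(24,18) = C(24,6) by symmetry.
C(24,6) = (24·23·22·21·20·19) / 6! = 96909120 / 720 = 134596.

134596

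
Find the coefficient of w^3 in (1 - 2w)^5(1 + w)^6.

30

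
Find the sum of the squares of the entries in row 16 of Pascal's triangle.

601080390

By Vandermonde's identity, Σ C(16,k)² = C(32,16) = 601080390.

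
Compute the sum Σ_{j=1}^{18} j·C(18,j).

2359296

Differentiating (1+x)^18 and setting x=1: Σ j·C(18,j) = 18·2^17 = 2359296.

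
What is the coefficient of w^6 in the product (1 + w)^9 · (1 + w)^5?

(1 + w)^9(1 + w)^5 = (1 + w)^14, so the coefficient of w^6 is C(14,6)·1^6 = 3003·1 = 3003.

3003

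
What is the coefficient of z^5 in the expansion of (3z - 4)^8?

-870912

The general term is C(8,j)·(3z)^j·(-4)^(8-j); the z^5 term has j = 5.
C(8,5) = 56.
Coefficient = C(8,5) · 3^5 · (-4)^3 = 56 · 243 · (-64) = -870912.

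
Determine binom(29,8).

4292145

C(29,8) = (29·28·27·26·25·24·23·22) / 8! = 173059286400 / 40320 = 4292145.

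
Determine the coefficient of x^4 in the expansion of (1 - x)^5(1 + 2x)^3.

25

Coefficient of x^4 = Σ_{j} C(5,j)·(-1)^j·C(3,4-j)·2^(4-j) for j from 1 to 4.
= (-40) + 120 + (-60) + 5 = 25.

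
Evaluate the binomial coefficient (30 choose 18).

86493225

C(30,18) = C(30,12) by symmetry.
C(30,12) = (30·29·28·27·26·25·24·23·22·21·20·19) / 12! = 41430393164160000 / 479001600 = 86493225.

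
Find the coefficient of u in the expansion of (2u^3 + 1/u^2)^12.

25344

General term: C(12,j)·(2u^3)^j·(1/u^2)^(12-j), with u-exponent 3j − 2(12−j) = 5j − 24.
Set 5j − 24 = 1: j = 5.
C(12,5) = 792; 2^5 = 32; 1^7 = 1.
Coefficient = 792 · 32 · 1 = 25344.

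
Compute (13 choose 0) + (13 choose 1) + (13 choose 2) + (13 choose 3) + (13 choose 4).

1 + 13 + 78 + 286 + 715 = 1093.

1093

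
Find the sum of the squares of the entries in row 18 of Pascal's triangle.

9075135300

Σ C(18,r)² is the coefficient of x^18 in (1+x)^18(1+x)^18 = (1+x)^36, i.e. C(36,18) = 9075135300.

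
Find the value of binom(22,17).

26334

C(22,17) = C(22,5) by symmetry.
C(22,5) = (22·21·20·19·18) / 5! = 3160080 / 120 = 26334.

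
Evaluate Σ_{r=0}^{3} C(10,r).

1 + 10 + 45 + 120 = 176.

176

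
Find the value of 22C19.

1540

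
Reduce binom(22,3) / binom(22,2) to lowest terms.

20/3

C(n,k+1)/C(n,k) = (n−k)/(k+1) = (22−2)/(2+1) = 20/3.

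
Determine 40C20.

C(40,20) = (40·39·38·37·36·35·34·33·32·31·30·29·28·27·26·25·24·23·22·21) / 20! = 335367096786357081410764800000 / 2432902008176640000 = 137846528820.

137846528820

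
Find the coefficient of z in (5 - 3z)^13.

The general term is C(13,j)·(5)^j·(-3z)^(13-j); the z^1 term has j = 12.
C(13,12) = 13.
Coefficient = C(13,12) · 5^12 · (-3)^1 = 13 · 244140625 · (-3) = -9521484375.

-9521484375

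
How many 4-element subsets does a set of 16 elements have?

1820

C(16,4) = (16·15·14·13) / 4! = 43680 / 24 = 1820.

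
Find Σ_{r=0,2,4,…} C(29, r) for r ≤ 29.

268435456

Half of (1+1)^29 + (1−1)^29 gives the even-index sum: 2^28 = 268435456.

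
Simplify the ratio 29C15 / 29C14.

C(n,k+1)/C(n,k) = (n−k)/(k+1) = (29−14)/(14+1) = 15/15 = 1.

1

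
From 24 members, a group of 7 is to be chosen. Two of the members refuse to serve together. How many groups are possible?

All 7-subsets: C(24,7) = 346104. Those containing both fixed elements: C(22,5) = 26334.
346104 − 26334 = 319770.

319770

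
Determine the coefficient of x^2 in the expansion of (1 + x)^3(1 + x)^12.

105

Coefficient of x^2 = Σ_{j} C(3,j)·C(12,2-j) for j from 0 to 2.
= 66 + 36 + 3 = 105.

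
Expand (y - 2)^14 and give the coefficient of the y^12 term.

The general term is C(14,j)·(y)^j·(-2)^(14-j); the y^12 term has j = 12.
C(14,12) = 91.
Coefficient = C(14,12) · (-2)^2 = 91 · 4 = 364.

364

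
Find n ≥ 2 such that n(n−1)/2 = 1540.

n(n−1)/2 = 1540 ⇒ n(n−1) = 3080. Since 56·55 = 3080, n = 56.

56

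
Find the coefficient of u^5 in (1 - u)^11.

The general term is C(11,j)·(1)^j·(-u)^(11-j); the u^5 term has j = 6.
C(11,6) = 462.
Coefficient = C(11,6) · (-1)^5 = 462 · (-1) = -462.

-462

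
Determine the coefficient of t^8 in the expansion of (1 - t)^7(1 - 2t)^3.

258

Coefficient of t^8 = Σ_{j} C(7,j)·(-1)^j·C(3,8-j)·(-2)^(8-j) for j from 5 to 7.
= 168 + 84 + 6 = 258.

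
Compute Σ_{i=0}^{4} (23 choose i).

10903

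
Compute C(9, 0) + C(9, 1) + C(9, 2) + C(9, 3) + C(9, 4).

1 + 9 + 36 + 84 + 126 = 256.

256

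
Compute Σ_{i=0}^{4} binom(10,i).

1 + 10 + 45 + 120 + 210 = 386.

386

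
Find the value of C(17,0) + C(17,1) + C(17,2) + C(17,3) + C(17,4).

3214

1 + 17 + 136 + 680 + 2380 = 3214.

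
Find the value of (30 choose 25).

142506

C(30,25) = C(30,5) by symmetry.
C(30,5) = (30·29·28·27·26) / 5! = 17100720 / 120 = 142506.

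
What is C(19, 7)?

C(19,7) = (19·18·17·16·15·14·13) / 7! = 253955520 / 5040 = 50388.

50388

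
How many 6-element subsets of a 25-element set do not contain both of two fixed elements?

168245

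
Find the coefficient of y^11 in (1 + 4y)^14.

1526726656

The general term is C(14,j)·(1)^j·(4y)^(14-j); the y^11 term has j = 3.
C(14,3) = 364.
Coefficient = C(14,3) · 4^11 = 364 · 4194304 = 1526726656.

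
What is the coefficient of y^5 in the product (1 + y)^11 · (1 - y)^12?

Coefficient of y^5 = Σ_{j} C(11,j)·1^j·C(12,5-j)·(-1)^(5-j) for j from 0 to 5.
= (-792) + 5445 + (-12100) + 10890 + (-3960) + 462 = -55.

-55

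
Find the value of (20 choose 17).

1140

C(20,17) = C(20,3) by symmetry.
C(20,3) = (20·19·18) / 3! = 6840 / 6 = 1140.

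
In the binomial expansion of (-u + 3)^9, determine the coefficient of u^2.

78732

The general term is C(9,j)·(-u)^j·(3)^(9-j); the u^2 term has j = 2.
C(9,2) = 36.
Coefficient = C(9,2) · 3^7 = 36 · 2187 = 78732.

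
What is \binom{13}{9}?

715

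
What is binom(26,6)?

C(26,6) = (26·25·24·23·22·21) / 6! = 165765600 / 720 = 230230.

230230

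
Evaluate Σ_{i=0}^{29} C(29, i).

Setting x = 1 in (1+x)^29 gives Σ C(29,i) = 2^29 = 536870912.

536870912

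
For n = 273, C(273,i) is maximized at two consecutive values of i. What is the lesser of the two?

136

For odd n = 273, C(273,i) peaks at i = (n−1)/2 and (n+1)/2; the lesser is 136.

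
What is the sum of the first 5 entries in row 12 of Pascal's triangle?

1 + 12 + 66 + 220 + 495 = 794.

794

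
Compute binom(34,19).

1855967520

C(34,19) = C(34,15) by symmetry.
C(34,15) = (34·33·32·31·30·29·28·27·26·25·24·23·22·21·20) / 15! = 2427001153744527360000 / 1307674368000 = 1855967520.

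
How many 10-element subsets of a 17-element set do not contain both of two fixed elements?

All 10-subsets: C(17,10) = 19448. Those containing both fixed elements: C(15,8) = 6435.
19448 − 6435 = 13013.

13013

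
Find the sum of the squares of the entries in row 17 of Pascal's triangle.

2333606220

By Vandermonde's identity, Σ C(17,k)² = C(34,17) = 2333606220.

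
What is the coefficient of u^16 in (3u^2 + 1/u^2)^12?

3897234

General term: C(12,j)·(3u^2)^j·(1/u^2)^(12-j), with u-exponent 2j − 2(12−j) = 4j − 24.
Set 4j − 24 = 16: j = 10.
C(12,10) = 66; 3^10 = 59049; 1^2 = 1.
Coefficient = 66 · 59049 · 1 = 3897234.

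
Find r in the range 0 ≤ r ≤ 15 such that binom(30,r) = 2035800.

7

C(30,r) increases on 0 ≤ r ≤ 15. C(30,6) = 593775 and C(30,7) = 2035800, so r = 7.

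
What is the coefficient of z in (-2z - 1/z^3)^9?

General term: C(9,j)·(-2z)^j·(-1/z^3)^(9-j), with z-exponent 1j − 3(9−j) = 4j − 27.
Set 4j − 27 = 1: j = 7.
C(9,7) = 36; (-2)^7 = -128; (-1)^2 = 1.
Coefficient = 36 · (-128) · 1 = -4608.

-4608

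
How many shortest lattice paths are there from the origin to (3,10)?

286

Each path is a sequence of 13 steps with 3 rights: C(13,3) = 286.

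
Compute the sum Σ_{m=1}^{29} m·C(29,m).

7784628224

Differentiating (1+x)^29 and setting x=1: Σ m·C(29,m) = 29·2^28 = 7784628224.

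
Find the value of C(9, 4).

126

C(9,4) = (9·8·7·6) / 4! = 3024 / 24 = 126.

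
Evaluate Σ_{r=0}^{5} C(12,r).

1586

1 + 12 + 66 + 220 + 495 + 792 = 1586.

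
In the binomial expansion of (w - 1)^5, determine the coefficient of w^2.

The general term is C(5,j)·(w)^j·(-1)^(5-j); the w^2 term has j = 2.
C(5,2) = 10.
Coefficient = C(5,2) · (-1)^3 = 10 · (-1) = -10.

-10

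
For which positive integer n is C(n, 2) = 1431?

54

n(n−1)/2 = 1431 ⇒ n(n−1) = 2862. Since 54·53 = 2862, n = 54.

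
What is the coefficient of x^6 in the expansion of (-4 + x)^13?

-28114944

The general term is C(13,j)·(-4)^j·(x)^(13-j); the x^6 term has j = 7.
C(13,7) = 1716.
Coefficient = C(13,7) · (-4)^7 = 1716 · (-16384) = -28114944.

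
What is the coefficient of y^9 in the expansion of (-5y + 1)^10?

The general term is C(10,j)·(-5y)^j·(1)^(10-j); the y^9 term has j = 9.
C(10,9) = 10.
Coefficient = C(10,9) · (-5)^9 = 10 · (-1953125) = -19531250.

-19531250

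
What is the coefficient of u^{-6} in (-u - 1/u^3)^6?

20

General term: C(6,j)·(-u)^j·(-1/u^3)^(6-j), with u-exponent 1j − 3(6−j) = 4j − 18.
Set 4j − 18 = -6: j = 3.
C(6,3) = 20; (-1)^3 = -1; (-1)^3 = -1.
Coefficient = 20 · (-1) · (-1) = 20.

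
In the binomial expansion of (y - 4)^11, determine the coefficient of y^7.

84480

The general term is C(11,j)·(y)^j·(-4)^(11-j); the y^7 term has j = 7.
C(11,7) = 330.
Coefficient = C(11,7) · (-4)^4 = 330 · 256 = 84480.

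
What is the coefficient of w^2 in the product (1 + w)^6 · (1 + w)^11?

(1 + w)^6(1 + w)^11 = (1 + w)^17, so the coefficient of w^2 is C(17,2)·1^2 = 136·1 = 136.

136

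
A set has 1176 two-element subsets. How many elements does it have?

49

n(n−1)/2 = 1176 ⇒ n(n−1) = 2352. Since 49·48 = 2352, n = 49.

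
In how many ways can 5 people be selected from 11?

This is C(11,5) = 462.

462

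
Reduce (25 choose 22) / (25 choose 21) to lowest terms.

C(n,k+1)/C(n,k) = (n−k)/(k+1) = (25−21)/(21+1) = 4/22 = 2/11.

2/11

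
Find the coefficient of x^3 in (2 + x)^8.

1792

The general term is C(8,j)·(2)^j·(x)^(8-j); the x^3 term has j = 5.
C(8,5) = 56.
Coefficient = C(8,5) · 2^5 = 56 · 32 = 1792.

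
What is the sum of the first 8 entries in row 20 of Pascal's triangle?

1 + 20 + 190 + 1140 + 4845 + 15504 + 38760 + 77520 = 137980.

137980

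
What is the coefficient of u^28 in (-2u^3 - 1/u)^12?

67584

General term: C(12,j)·(-2u^3)^j·(-1/u)^(12-j), with u-exponent 3j − 1(12−j) = 4j − 12.
Set 4j − 12 = 28: j = 10.
C(12,10) = 66; (-2)^10 = 1024; (-1)^2 = 1.
Coefficient = 66 · 1024 · 1 = 67584.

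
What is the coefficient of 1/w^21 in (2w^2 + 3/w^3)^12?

General term: C(12,j)·(2w^2)^j·(3/w^3)^(12-j), with w-exponent 2j − 3(12−j) = 5j − 36.
Set 5j − 36 = -21: j = 3.
C(12,3) = 220; 2^3 = 8; 3^9 = 19683.
Coefficient = 220 · 8 · 19683 = 34642080.

34642080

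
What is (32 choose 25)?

3365856

C(32,25) = C(32,7) by symmetry.
C(32,7) = (32·31·30·29·28·27·26) / 7! = 16963914240 / 5040 = 3365856.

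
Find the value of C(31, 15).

300540195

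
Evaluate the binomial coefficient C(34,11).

286097760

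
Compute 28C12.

30421755

C(28,12) = (28·27·26·25·24·23·22·21·20·19·18·17) / 12! = 14572069319808000 / 479001600 = 30421755.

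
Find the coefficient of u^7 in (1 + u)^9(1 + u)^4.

Coefficient of u^7 = Σ_{j} C(9,j)·C(4,7-j) for j from 3 to 7.
= 84 + 504 + 756 + 336 + 36 = 1716.

1716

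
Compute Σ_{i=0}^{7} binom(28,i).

1 + 28 + 378 + 3276 + 20475 + 98280 + 376740 + 1184040 = 1683218.

1683218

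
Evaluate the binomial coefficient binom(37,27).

C(37,27) = C(37,10) by symmetry.
C(37,10) = (37·36·35·34·33·32·31·30·29·28) / 10! = 1264020397516800 / 3628800 = 348330136.

348330136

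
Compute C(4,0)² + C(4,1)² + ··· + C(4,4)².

70

Σ C(4,i)² is the coefficient of x^4 in (1+x)^4(1+x)^4 = (1+x)^8, i.e. C(8,4) = 70.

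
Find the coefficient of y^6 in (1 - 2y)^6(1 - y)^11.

67582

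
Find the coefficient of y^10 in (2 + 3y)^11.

1299078

The general term is C(11,j)·(2)^j·(3y)^(11-j); the y^10 term has j = 1.
C(11,1) = 11.
Coefficient = C(11,1) · 2^1 · 3^10 = 11 · 2 · 59049 = 1299078.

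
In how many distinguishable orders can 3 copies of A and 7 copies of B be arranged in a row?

120

Choose positions for the A's: C(10,3) = 120.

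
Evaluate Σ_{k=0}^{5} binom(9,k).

1 + 9 + 36 + 84 + 126 + 126 = 382.

382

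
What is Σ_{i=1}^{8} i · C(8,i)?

Since i·C(8,i) = 8·C(7,i−1), the sum is 8·2^7 = 8·128 = 1024.

1024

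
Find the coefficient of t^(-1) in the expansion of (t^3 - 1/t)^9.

General term: C(9,j)·(t^3)^j·(-1/t)^(9-j), with t-exponent 3j − 1(9−j) = 4j − 9.
Set 4j − 9 = -1: j = 2.
C(9,2) = 36; 1^2 = 1; (-1)^7 = -1.
Coefficient = 36 · 1 · (-1) = -36.

-36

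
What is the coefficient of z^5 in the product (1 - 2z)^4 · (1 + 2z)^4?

0

Coefficient of z^5 = Σ_{j} C(4,j)·(-2)^j·C(4,5-j)·2^(5-j) for j from 1 to 4.
= (-128) + 768 + (-768) + 128 = 0.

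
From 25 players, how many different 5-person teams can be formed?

53130

This is C(25,5) = 53130.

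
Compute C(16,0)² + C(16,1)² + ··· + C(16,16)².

Σ C(16,i)² is the coefficient of x^16 in (1+x)^16(1+x)^16 = (1+x)^32, i.e. C(32,16) = 601080390.

601080390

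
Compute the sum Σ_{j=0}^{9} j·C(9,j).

2304

Differentiating (1+x)^9 and setting x=1: Σ j·C(9,j) = 9·2^8 = 2304.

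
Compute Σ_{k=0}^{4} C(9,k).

1 + 9 + 36 + 84 + 126 = 256.

256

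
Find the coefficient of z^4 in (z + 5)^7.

The general term is C(7,j)·(z)^j·(5)^(7-j); the z^4 term has j = 4.
C(7,4) = 35.
Coefficient = C(7,4) · 5^3 = 35 · 125 = 4375.

4375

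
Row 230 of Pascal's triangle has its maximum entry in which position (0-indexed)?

C(230,m) is maximized at m = 230/2 = 115.

115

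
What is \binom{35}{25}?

183579396

C(35,25) = C(35,10) by symmetry.
C(35,10) = (35·34·33·32·31·30·29·28·27·26) / 10! = 666172912204800 / 3628800 = 183579396.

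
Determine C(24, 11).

2496144

C(24,11) = (24·23·22·21·20·19·18·17·16·15·14) / 11! = 99638080819200 / 39916800 = 2496144.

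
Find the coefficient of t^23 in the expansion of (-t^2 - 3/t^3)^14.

42

General term: C(14,j)·(-t^2)^j·(-3/t^3)^(14-j), with t-exponent 2j − 3(14−j) = 5j − 42.
Set 5j − 42 = 23: j = 13.
C(14,13) = 14; (-1)^13 = -1; (-3)^1 = -3.
Coefficient = 14 · (-1) · (-3) = 42.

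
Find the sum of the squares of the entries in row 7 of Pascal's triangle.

By Vandermonde's identity, Σ C(7,r)² = C(14,7) = 3432.

3432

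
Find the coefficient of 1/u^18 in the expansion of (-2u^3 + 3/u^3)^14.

945728784

General term: C(14,j)·(-2u^3)^j·(3/u^3)^(14-j), with u-exponent 3j − 3(14−j) = 6j − 42.
Set 6j − 42 = -18: j = 4.
C(14,4) = 1001; (-2)^4 = 16; 3^10 = 59049.
Coefficient = 1001 · 16 · 59049 = 945728784.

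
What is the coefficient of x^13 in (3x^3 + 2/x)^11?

General term: C(11,j)·(3x^3)^j·(2/x)^(11-j), with x-exponent 3j − 1(11−j) = 4j − 11.
Set 4j − 11 = 13: j = 6.
C(11,6) = 462; 3^6 = 729; 2^5 = 32.
Coefficient = 462 · 729 · 32 = 10777536.

10777536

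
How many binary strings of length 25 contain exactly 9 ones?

Choose the 9 positions: C(25,9) = 2042975.

2042975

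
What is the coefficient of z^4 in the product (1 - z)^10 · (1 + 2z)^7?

Coefficient of z^4 = Σ_{j} C(10,j)·(-1)^j·C(7,4-j)·2^(4-j) for j from 0 to 4.
= 560 + (-2800) + 3780 + (-1680) + 210 = 70.

70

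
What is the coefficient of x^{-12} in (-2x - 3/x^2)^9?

General term: C(9,j)·(-2x)^j·(-3/x^2)^(9-j), with x-exponent 1j − 2(9−j) = 3j − 18.
Set 3j − 18 = -12: j = 2.
C(9,2) = 36; (-2)^2 = 4; (-3)^7 = -2187.
Coefficient = 36 · 4 · (-2187) = -314928.

-314928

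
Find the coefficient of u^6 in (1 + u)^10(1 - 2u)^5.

Coefficient of u^6 = Σ_{j} C(10,j)·1^j·C(5,6-j)·(-2)^(6-j) for j from 1 to 6.
= (-320) + 3600 + (-9600) + 8400 + (-2520) + 210 = -230.

-230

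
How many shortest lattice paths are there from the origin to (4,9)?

715

Each path is a sequence of 13 steps with 4 rights: C(13,4) = 715.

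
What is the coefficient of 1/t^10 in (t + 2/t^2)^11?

General term: C(11,j)·(t)^j·(2/t^2)^(11-j), with t-exponent 1j − 2(11−j) = 3j − 22.
Set 3j − 22 = -10: j = 4.
C(11,4) = 330; 1^4 = 1; 2^7 = 128.
Coefficient = 330 · 1 · 128 = 42240.

42240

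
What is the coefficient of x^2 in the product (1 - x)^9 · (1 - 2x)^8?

Coefficient of x^2 = Σ_{j} C(9,j)·(-1)^j·C(8,2-j)·(-2)^(2-j) for j from 0 to 2.
= 112 + 144 + 36 = 292.

292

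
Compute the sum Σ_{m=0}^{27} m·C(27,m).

Since m·C(27,m) = 27·C(26,m−1), the sum is 27·2^26 = 27·67108864 = 1811939328.

1811939328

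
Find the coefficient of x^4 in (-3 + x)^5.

The general term is C(5,j)·(-3)^j·(x)^(5-j); the x^4 term has j = 1.
C(5,1) = 5.
Coefficient = C(5,1) · (-3)^1 = 5 · (-3) = -15.

-15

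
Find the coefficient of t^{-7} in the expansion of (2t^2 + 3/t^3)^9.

489888

General term: C(9,j)·(2t^2)^j·(3/t^3)^(9-j), with t-exponent 2j − 3(9−j) = 5j − 27.
Set 5j − 27 = -7: j = 4.
C(9,4) = 126; 2^4 = 16; 3^5 = 243.
Coefficient = 126 · 16 · 243 = 489888.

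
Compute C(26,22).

C(26,22) = C(26,4) by symmetry.
C(26,4) = (26·25·24·23) / 4! = 358800 / 24 = 14950.

14950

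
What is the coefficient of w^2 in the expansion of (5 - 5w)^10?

439453125

The general term is C(10,j)·(5)^j·(-5w)^(10-j); the w^2 term has j = 8.
C(10,8) = 45.
Coefficient = C(10,8) · 5^8 · (-5)^2 = 45 · 390625 · 25 = 439453125.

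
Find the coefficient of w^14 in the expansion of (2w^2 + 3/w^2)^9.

General term: C(9,j)·(2w^2)^j·(3/w^2)^(9-j), with w-exponent 2j − 2(9−j) = 4j − 18.
Set 4j − 18 = 14: j = 8.
C(9,8) = 9; 2^8 = 256; 3^1 = 3.
Coefficient = 9 · 256 · 3 = 6912.

6912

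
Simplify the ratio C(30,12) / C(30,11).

C(n,k+1)/C(n,k) = (n−k)/(k+1) = (30−11)/(11+1) = 19/12.

19/12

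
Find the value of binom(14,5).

2002

C(14,5) = (14·13·12·11·10) / 5! = 240240 / 120 = 2002.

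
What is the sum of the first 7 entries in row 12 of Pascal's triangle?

1 + 12 + 66 + 220 + 495 + 792 + 924 = 2510.

2510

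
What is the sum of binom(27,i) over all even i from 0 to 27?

67108864

Half of (1+1)^27 + (1−1)^27 gives the even-index sum: 2^26 = 67108864.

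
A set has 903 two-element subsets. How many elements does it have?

43

n(n−1)/2 = 903 ⇒ n(n−1) = 1806. Since 43·42 = 1806, n = 43.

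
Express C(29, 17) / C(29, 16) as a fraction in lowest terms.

13/17

C(n,k+1)/C(n,k) = (n−k)/(k+1) = (29−16)/(16+1) = 13/17.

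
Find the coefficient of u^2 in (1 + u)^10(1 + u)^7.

(1 + u)^10(1 + u)^7 = (1 + u)^17, so the coefficient of u^2 is C(17,2)·1^2 = 136·1 = 136.

136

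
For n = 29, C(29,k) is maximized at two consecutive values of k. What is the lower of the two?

For odd n = 29, C(29,k) peaks at k = (n−1)/2 and (n+1)/2; the lower is 14.

14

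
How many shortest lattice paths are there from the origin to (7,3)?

120

Each path is a sequence of 10 steps with 7 rights: C(10,7) = 120.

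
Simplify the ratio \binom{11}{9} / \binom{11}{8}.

1/3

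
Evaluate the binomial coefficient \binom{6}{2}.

15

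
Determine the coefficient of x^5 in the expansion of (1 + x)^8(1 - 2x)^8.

Coefficient of x^5 = Σ_{j} C(8,j)·1^j·C(8,5-j)·(-2)^(5-j) for j from 0 to 5.
= (-1792) + 8960 + (-12544) + 6272 + (-1120) + 56 = -168.

-168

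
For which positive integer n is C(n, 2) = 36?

n(n−1)/2 = 36 ⇒ n(n−1) = 72. Since 9·8 = 72, n = 9.

9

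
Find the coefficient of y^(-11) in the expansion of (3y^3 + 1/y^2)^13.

7722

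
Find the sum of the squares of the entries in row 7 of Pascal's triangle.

3432

Σ C(7,i)² is the coefficient of x^7 in (1+x)^7(1+x)^7 = (1+x)^14, i.e. C(14,7) = 3432.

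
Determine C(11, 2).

55

C(11,2) = (11·10) / 2! = 110 / 2 = 55.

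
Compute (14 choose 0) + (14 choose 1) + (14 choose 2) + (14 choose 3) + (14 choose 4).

1 + 14 + 91 + 364 + 1001 = 1471.

1471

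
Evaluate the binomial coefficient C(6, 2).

C(6,2) = (6·5) / 2! = 30 / 2 = 15.

15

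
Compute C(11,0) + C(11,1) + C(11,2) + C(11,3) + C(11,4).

1 + 11 + 55 + 165 + 330 = 562.

562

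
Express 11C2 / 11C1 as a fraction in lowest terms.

5

C(n,k+1)/C(n,k) = (n−k)/(k+1) = (11−1)/(1+1) = 10/2 = 5.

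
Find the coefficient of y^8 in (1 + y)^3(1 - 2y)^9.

Coefficient of y^8 = Σ_{j} C(3,j)·1^j·C(9,8-j)·(-2)^(8-j) for j from 0 to 3.
= 2304 + (-13824) + 16128 + (-4032) = 576.

576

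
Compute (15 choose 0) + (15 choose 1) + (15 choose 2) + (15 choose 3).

1 + 15 + 105 + 455 = 576.

576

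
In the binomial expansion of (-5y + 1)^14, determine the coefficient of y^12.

22216796875

The general term is C(14,j)·(-5y)^j·(1)^(14-j); the y^12 term has j = 12.
C(14,12) = 91.
Coefficient = C(14,12) · (-5)^12 = 91 · 244140625 = 22216796875.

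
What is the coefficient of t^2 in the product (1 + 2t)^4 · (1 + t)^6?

87

Coefficient of t^2 = Σ_{j} C(4,j)·2^j·C(6,2-j)·1^(2-j) for j from 0 to 2.
= 15 + 48 + 24 = 87.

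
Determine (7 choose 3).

35

C(7,3) = (7·6·5) / 3! = 210 / 6 = 35.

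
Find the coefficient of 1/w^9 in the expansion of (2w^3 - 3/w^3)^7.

-20412

General term: C(7,j)·(2w^3)^j·(-3/w^3)^(7-j), with w-exponent 3j − 3(7−j) = 6j − 21.
Set 6j − 21 = -9: j = 2.
C(7,2) = 21; 2^2 = 4; (-3)^5 = -243.
Coefficient = 21 · 4 · (-243) = -20412.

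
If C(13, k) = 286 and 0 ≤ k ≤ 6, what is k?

3

C(13,k) increases on 0 ≤ k ≤ 6. C(13,2) = 78 and C(13,3) = 286, so k = 3.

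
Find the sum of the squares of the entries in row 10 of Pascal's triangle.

By Vandermonde's identity, Σ C(10,k)² = C(20,10) = 184756.

184756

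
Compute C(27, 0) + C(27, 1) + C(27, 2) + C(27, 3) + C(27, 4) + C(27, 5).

101584

1 + 27 + 351 + 2925 + 17550 + 80730 = 101584.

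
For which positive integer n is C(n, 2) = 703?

38

n(n−1)/2 = 703 ⇒ n(n−1) = 1406. Since 38·37 = 1406, n = 38.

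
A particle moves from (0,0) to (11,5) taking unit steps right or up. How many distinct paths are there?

4368

Each path is a sequence of 16 steps with 11 rights: C(16,11) = 4368.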